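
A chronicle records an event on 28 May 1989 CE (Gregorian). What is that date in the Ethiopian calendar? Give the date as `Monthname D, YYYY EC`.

Ginbot 20, 1981 EC

Both dates share Julian Day Number 2447675; in the Ethiopian calendar that is 20 Ginbot 1981 EC.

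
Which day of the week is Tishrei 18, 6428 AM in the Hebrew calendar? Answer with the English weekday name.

Friday

Equivalently 27 September 2667 Gregorian, JDN 2695431.
Since JDN mod 7 = 4 (0 = Monday), the day is Friday.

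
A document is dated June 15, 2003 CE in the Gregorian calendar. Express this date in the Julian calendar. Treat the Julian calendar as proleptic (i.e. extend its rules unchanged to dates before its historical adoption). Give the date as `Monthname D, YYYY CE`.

At this point the Julian calendar is 13 days behind the Gregorian.
15 June 2003 Gregorian − 13 days → 2 June 2003 Julian.

June 2, 2003 CE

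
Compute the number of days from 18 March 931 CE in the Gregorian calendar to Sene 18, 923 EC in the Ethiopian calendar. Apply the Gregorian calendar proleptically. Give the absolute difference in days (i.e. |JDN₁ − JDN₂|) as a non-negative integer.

91

JDN of the first date = 2061177.
JDN of the second date = 2061268.
|2061268 − 2061177| = 91.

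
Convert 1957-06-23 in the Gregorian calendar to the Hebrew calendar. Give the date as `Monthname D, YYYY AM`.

Both dates share Julian Day Number 2436013; in the Hebrew calendar that is 24 Sivan 5717 AM.

Sivan 24, 5717 AM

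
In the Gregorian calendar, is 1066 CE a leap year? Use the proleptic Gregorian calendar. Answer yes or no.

1066 is not divisible by 4, so it is a common year.

no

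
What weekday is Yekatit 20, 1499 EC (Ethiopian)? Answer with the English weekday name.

In the proleptic Gregorian calendar this is 24 February 1507 (JDN 2271534).
Since JDN mod 7 = 6 (0 = Monday), the day is Sunday.

Sunday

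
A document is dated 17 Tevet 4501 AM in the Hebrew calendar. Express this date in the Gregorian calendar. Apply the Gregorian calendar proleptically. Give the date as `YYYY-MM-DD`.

Julian Day Number of the source date = 1991688.
Converting JDN 1991688 to the Gregorian calendar gives 15 December 740 CE.

0740-12-15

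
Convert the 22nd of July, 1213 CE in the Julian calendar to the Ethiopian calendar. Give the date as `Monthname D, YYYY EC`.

Hamle 28, 1205 EC

Julian Day Number of the source date = 2164309.
Converting JDN 2164309 to the Ethiopian calendar gives 28 Hamle 1205 EC.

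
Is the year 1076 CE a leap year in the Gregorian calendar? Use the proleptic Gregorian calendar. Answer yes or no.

yes

1076 is divisible by 4 and not by 100, so it is a leap year.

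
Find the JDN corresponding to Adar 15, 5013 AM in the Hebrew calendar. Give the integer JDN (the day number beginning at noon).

In the proleptic Gregorian calendar the same day is 22 February 1253.
JDN 2451545 is 1 January 2000 CE (Gregorian); the target day is −272783 days from there, so JDN = 2178762.

2178762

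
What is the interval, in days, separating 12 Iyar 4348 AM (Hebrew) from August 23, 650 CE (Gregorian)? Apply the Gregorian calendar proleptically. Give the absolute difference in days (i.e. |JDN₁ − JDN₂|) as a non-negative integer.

22773

JDN of the first date = 1935929.
JDN of the second date = 1958702.
|1958702 − 1935929| = 22773.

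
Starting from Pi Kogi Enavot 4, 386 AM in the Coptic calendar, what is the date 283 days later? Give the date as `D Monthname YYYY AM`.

The starting date is JDN 1966014; 1966014 + 283 = 1966297.
JDN 1966297 corresponds to 12 Paoni 387 AM.

12 Paoni 387 AM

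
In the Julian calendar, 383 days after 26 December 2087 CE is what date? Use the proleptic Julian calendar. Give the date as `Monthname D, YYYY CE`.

January 12, 2089 CE

JDN of 26 December 2087 CE = 2483694.
2483694 + 383 = 2484077.
JDN 2484077 in the Julian calendar is January 12, 2089 CE.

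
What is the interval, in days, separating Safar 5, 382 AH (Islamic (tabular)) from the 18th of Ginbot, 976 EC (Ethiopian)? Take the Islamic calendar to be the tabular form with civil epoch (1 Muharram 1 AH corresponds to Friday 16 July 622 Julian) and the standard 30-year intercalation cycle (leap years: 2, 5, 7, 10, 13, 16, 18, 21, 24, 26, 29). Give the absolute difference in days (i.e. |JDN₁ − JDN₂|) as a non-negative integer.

First date → JDN 2083488; second date → JDN 2080597.
The interval is |2083488 − 2080597| = 2891 days.

2891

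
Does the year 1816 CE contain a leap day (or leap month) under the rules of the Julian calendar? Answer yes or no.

yes

1816 mod 4 = 0, so it is a leap year in the Julian calendar.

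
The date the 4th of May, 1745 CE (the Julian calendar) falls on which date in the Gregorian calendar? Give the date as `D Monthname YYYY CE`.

15 May 1745 CE

At this point the Julian calendar is 11 days behind the Gregorian.
4 May 1745 Julian + 11 days → 15 May 1745 Gregorian.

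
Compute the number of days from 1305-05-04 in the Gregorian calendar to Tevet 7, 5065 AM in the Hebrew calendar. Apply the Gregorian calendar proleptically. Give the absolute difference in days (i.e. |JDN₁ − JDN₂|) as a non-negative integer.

JDN of the first date = 2197825.
JDN of the second date = 2197683.
|2197683 − 2197825| = 142.

142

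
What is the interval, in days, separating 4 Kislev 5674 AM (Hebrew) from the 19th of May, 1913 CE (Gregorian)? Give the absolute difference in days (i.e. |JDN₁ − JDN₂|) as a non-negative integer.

First date → JDN 2420105; second date → JDN 2419907.
The interval is |2420105 − 2419907| = 198 days.

198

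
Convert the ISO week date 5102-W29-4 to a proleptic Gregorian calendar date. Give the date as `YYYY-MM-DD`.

5102-07-17

ISO week 1 of 5102 is the week containing the first Thursday of 5102.
Week 29, day 4 (Thursday) lands on 5102-07-17.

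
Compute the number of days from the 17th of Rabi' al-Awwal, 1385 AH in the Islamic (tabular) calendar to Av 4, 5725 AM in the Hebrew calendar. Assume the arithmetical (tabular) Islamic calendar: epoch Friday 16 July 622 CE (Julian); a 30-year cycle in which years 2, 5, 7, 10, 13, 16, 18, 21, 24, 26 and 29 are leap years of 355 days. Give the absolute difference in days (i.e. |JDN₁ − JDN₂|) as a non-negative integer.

JDN of the first date = 2438958.
JDN of the second date = 2438975.
|2438975 − 2438958| = 17.

17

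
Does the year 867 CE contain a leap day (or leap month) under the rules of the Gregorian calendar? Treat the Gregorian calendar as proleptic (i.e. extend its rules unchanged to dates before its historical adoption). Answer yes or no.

no

867 is not divisible by 4, so it is a common year.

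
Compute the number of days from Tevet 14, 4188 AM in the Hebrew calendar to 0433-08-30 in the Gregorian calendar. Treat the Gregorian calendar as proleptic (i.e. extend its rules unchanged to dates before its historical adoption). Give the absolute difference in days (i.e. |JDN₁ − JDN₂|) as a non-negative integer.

First date → JDN 1877373; second date → JDN 1879452.
The interval is |1877373 − 1879452| = 2079 days.

2079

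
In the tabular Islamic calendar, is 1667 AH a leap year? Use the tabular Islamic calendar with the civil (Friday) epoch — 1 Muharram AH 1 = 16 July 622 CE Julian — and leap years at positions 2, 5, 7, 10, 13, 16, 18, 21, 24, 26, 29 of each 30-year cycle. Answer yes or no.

Year 1667 AH is year 17 of its 30-year cycle; leap positions are 2, 5, 7, 10, 13, 16, 18, 21, 24, 26, 29, so it is a common year (354 days).

no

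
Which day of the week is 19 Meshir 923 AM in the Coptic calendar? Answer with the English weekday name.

Tuesday

Equivalently 20 February 1207 Gregorian, JDN 2161958.
2161958 ≡ 1 (mod 7); counting from Monday = 0 gives Tuesday.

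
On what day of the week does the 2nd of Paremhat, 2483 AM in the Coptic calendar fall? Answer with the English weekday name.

Equivalently 17 March 2767 Gregorian, JDN 2731761.
Since JDN mod 7 = 4 (0 = Monday), the day is Friday.

Friday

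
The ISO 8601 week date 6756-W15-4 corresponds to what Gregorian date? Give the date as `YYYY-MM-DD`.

6756-04-12

ISO week 1 of 6756 is the week containing the first Thursday of 6756.
Week 15, day 4 (Thursday) lands on 6756-04-12.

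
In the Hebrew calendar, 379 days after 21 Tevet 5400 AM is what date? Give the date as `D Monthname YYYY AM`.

JDN of 21 Tevet 5400 AM = 2320073.
2320073 + 379 = 2320452.
JDN 2320452 in the Hebrew calendar is 18 Shevat 5401 AM.

18 Shevat 5401 AM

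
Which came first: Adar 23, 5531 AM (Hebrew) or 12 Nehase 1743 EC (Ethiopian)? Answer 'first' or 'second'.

First date → JDN 2367972; second date → JDN 2360827.
JDN 2360827 < JDN 2367972, so the second date is earlier.

second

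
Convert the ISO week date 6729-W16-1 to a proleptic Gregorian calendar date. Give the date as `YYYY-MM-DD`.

6729-04-15

ISO week 1 of 6729 is the week containing the first Thursday of 6729.
Week 16, day 1 (Monday) lands on 6729-04-15.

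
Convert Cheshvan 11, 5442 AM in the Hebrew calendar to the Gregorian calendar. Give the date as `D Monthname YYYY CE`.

23 October 1681 CE

Both dates share Julian Day Number 2335329; in the Gregorian calendar that is 23 October 1681 CE.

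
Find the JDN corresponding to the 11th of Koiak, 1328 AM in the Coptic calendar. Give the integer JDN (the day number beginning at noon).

2309817

Equivalently 18 December 1611 (Gregorian).
JDN 2451545 is 1 January 2000 CE (Gregorian); the target day is −141728 days from there, so JDN = 2309817.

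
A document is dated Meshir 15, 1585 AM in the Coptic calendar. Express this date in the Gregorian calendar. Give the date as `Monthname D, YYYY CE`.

Both dates share Julian Day Number 2403750; in the Gregorian calendar that is 21 February 1869 CE.

February 21, 1869 CE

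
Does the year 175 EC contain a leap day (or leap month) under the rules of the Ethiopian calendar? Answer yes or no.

175 mod 4 = 3; in the Ethiopian calendar a year is leap when year mod 4 = 3, so it is a leap year.

yes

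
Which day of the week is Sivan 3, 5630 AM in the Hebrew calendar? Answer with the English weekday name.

Thursday

This is JDN 2404216 (2 June 1870 Gregorian).
2404216 ≡ 3 (mod 7); counting from Monday = 0 gives Thursday.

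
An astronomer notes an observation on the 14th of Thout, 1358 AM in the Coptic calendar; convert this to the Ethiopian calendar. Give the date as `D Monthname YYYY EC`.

14 Meskerem 1634 EC

Julian Day Number of the source date = 2320687.
Converting JDN 2320687 to the Ethiopian calendar gives 14 Meskerem 1634 EC.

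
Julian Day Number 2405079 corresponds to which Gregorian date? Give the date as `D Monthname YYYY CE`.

JDN 2451545 is 1 Jan 2000; 2405079 is −46466 days from there.

12 October 1872 CE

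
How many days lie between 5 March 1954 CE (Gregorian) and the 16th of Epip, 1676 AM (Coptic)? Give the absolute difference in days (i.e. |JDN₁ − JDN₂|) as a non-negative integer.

2332

First date → JDN 2434807; second date → JDN 2437139.
The interval is |2434807 − 2437139| = 2332 days.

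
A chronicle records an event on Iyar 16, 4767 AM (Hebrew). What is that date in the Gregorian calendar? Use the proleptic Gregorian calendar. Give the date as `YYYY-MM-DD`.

1007-05-12

Julian Day Number of the source date = 2088990.
Converting JDN 2088990 to the Gregorian calendar gives 12 May 1007 CE.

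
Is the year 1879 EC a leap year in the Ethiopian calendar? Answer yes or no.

1879 mod 4 = 3; in the Ethiopian calendar a year is leap when year mod 4 = 3, so it is a leap year.

yes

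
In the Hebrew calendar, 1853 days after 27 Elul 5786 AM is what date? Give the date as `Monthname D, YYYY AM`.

Tishrei 19, 5792 AM

The starting date is JDN 2461293; 2461293 + 1853 = 2463146.
JDN 2463146 corresponds to Tishrei 19, 5792 AM.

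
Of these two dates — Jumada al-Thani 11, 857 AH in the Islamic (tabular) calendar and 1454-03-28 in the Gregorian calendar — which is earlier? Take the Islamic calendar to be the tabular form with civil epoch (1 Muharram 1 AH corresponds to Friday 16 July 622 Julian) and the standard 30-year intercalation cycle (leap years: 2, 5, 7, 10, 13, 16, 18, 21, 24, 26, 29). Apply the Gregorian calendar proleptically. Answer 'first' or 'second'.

The two dates have Julian Day Numbers 2251936 and 2252209 respectively.
Since 2251936 < 2252209, the first date comes first.

first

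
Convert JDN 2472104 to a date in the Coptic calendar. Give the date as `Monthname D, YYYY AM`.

The Gregorian equivalent of JDN 2472104 is 15 April 2056.
In the Coptic calendar that day is Parmouti 7, 1772 AM.

Parmouti 7, 1772 AM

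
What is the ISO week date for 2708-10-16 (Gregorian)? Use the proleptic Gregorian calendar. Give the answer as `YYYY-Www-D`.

The weekday is Friday (ISO weekday 5).
That Friday belongs to ISO week 42 of ISO year 2708.

2708-W42-5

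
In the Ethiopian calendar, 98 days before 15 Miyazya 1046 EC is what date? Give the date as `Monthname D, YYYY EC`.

Tir 7, 1046 EC

JDN of 15 Miyazya 1046 EC = 2106131.
2106131 − 98 = 2106033.
JDN 2106033 in the Ethiopian calendar is Tir 7, 1046 EC.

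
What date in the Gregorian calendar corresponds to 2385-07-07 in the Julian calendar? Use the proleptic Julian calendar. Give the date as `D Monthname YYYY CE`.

23 July 2385 CE

The Julian–Gregorian offset here is 16 days (Julian trailing).
7 July 2385 Julian + 16 days → 23 July 2385 Gregorian.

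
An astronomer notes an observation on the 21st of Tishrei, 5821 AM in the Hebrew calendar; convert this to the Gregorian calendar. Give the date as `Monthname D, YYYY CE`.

October 15, 2060 CE

Julian Day Number of the source date = 2473748.
Converting JDN 2473748 to the Gregorian calendar gives 15 October 2060 CE.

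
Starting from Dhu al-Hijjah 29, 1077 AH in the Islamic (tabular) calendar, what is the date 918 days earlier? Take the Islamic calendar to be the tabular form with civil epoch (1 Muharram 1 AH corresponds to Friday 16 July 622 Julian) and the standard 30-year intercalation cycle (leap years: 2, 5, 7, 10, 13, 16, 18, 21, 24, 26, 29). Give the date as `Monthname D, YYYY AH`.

The starting date is JDN 2330092; 2330092 − 918 = 2329174.
JDN 2329174 corresponds to Jumada al-Awwal 27, 1075 AH.

Jumada al-Awwal 27, 1075 AH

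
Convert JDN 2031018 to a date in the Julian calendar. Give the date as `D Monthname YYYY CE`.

The proleptic Gregorian equivalent of JDN 2031018 is 20 August 848.
In the Julian calendar that day is 16 August 848 CE.

16 August 848 CE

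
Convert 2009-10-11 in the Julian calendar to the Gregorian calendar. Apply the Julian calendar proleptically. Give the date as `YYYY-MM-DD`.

2009-10-24

For dates in this range the Gregorian date is 13 days ahead of the Julian.
11 October 2009 Julian + 13 days → 24 October 2009 Gregorian.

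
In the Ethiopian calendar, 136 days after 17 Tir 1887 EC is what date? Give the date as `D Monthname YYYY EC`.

JDN of 17 Tir 1887 EC = 2413218.
2413218 + 136 = 2413354.
JDN 2413354 in the Ethiopian calendar is 3 Sene 1887 EC.

3 Sene 1887 EC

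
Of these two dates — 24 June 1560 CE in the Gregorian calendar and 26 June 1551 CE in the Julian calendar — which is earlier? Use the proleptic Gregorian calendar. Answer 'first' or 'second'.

Converting both to JDN: 2291013 vs 2287737; the smaller is the second.

second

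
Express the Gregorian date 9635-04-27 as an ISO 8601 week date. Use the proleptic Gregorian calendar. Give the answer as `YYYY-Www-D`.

9635-W17-5

The weekday is Friday (ISO weekday 5).
That Friday belongs to ISO week 17 of ISO year 9635.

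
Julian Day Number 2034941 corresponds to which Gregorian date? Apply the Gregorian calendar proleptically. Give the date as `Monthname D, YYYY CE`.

Counting from JDN 2299161 = 15 Oct 1582 gives an offset of -264220 days.

May 18, 859 CE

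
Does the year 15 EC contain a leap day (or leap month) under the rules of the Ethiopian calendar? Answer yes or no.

yes

15 mod 4 = 3; in the Ethiopian calendar a year is leap when year mod 4 = 3, so it is a leap year.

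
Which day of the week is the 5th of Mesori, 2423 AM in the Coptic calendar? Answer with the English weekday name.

Saturday

This is JDN 2709999 (17 August 2707 Gregorian).
Since JDN mod 7 = 5 (0 = Monday), the day is Saturday.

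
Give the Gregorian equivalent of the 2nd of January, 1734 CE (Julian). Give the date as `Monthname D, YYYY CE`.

The Julian–Gregorian offset here is 11 days (Julian trailing).
2 January 1734 Julian + 11 days → 13 January 1734 Gregorian.

January 13, 1734 CE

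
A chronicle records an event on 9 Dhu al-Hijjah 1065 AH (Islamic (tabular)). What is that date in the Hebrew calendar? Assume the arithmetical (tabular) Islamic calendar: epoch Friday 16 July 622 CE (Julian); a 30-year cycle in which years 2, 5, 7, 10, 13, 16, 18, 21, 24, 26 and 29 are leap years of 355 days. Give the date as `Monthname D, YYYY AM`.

Tishrei 9, 5416 AM

Julian Day Number of the source date = 2325819.
Converting JDN 2325819 to the Hebrew calendar gives 9 Tishrei 5416 AM.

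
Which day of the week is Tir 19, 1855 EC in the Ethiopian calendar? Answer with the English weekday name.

Monday

This is JDN 2401532 (26 January 1863 Gregorian).
Since JDN mod 7 = 0 (0 = Monday), the day is Monday.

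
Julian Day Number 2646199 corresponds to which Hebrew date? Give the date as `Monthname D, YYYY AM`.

Kislev 12, 6293 AM

The Gregorian equivalent of JDN 2646199 is 11 December 2532.
In the Hebrew calendar that day is Kislev 12, 6293 AM.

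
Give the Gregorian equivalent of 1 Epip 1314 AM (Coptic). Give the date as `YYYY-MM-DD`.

1598-07-05

Julian Day Number of the source date = 2304903.
Converting JDN 2304903 to the Gregorian calendar gives 5 July 1598 CE.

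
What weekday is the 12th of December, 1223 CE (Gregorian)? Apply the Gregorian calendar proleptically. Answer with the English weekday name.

2168097 ≡ 1 (mod 7); counting from Monday = 0 gives Tuesday.

Tuesday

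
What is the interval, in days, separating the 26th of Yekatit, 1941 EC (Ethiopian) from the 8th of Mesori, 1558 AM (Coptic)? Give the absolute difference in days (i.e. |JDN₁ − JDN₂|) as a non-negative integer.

JDN of the first date = 2432981.
JDN of the second date = 2394061.
|2394061 − 2432981| = 38920.

38920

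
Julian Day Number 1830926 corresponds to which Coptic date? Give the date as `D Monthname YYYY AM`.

The proleptic Gregorian equivalent of JDN 1830926 is 21 October 300.
In the Coptic calendar that day is 23 Paopi 17 AM.

23 Paopi 17 AM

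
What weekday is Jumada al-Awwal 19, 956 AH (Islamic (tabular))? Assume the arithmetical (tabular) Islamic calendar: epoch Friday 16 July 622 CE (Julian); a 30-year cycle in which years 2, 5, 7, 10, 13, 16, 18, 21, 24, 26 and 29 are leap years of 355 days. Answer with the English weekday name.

Saturday

This is JDN 2286996 (25 June 1549 Gregorian).
Since JDN mod 7 = 5 (0 = Monday), the day is Saturday.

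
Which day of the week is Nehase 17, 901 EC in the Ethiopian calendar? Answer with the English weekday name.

This is JDN 2053292 (15 August 909 Gregorian).
Since JDN mod 7 = 3 (0 = Monday), the day is Thursday.

Thursday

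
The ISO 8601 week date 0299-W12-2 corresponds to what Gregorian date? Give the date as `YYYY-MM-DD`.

ISO week 1 of 299 is the week containing the first Thursday of 299.
Week 12, day 2 (Tuesday) lands on 0299-03-21.

0299-03-21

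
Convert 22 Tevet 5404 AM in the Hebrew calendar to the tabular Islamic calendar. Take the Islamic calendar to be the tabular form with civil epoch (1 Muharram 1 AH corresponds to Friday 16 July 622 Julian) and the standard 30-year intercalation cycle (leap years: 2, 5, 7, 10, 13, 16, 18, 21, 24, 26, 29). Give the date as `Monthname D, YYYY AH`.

Shawwal 20, 1053 AH

Both dates share Julian Day Number 2321519; in the tabular Islamic calendar that is 20 Shawwal 1053 AH.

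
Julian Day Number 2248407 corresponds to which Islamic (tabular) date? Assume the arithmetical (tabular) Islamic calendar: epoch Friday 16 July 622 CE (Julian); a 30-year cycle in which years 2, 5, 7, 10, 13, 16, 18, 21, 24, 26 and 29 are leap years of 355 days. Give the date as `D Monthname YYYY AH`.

The proleptic Gregorian equivalent of JDN 2248407 is 30 October 1443.
In the tabular Islamic calendar that day is 26 Jumada al-Thani 847 AH.

26 Jumada al-Thani 847 AH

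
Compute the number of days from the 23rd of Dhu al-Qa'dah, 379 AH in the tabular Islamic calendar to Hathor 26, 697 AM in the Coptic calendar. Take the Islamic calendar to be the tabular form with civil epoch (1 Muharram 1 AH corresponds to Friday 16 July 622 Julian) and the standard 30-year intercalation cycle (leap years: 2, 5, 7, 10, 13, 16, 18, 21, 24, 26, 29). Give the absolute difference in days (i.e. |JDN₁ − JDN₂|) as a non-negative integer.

First date → JDN 2082708; second date → JDN 2079329.
The interval is |2082708 − 2079329| = 3379 days.

3379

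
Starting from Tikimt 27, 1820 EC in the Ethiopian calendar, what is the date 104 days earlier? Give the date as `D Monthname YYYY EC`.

19 Hamle 1819 EC

JDN of Tikimt 27, 1820 EC = 2388667.
2388667 − 104 = 2388563.
JDN 2388563 in the Ethiopian calendar is 19 Hamle 1819 EC.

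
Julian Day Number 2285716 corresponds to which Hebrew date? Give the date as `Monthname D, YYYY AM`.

Tevet 8, 5306 AM

JDN 2285716 is 23 December 1545 in the proleptic Gregorian calendar.
In the Hebrew calendar that day is Tevet 8, 5306 AM.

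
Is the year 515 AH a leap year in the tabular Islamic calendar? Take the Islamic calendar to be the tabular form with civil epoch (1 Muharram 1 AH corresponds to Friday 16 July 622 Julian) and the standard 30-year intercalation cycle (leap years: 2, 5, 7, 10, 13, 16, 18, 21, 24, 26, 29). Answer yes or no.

Year 515 AH is year 5 of its 30-year cycle; leap positions are 2, 5, 7, 10, 13, 16, 18, 21, 24, 26, 29, so it is a leap year (355 days).

yes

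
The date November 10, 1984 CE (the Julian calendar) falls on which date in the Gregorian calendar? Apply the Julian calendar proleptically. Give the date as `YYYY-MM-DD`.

1984-11-23

At this point the Julian calendar is 13 days behind the Gregorian.
10 November 1984 Julian + 13 days → 23 November 1984 Gregorian.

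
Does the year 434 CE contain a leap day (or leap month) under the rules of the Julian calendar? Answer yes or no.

no

434 mod 4 = 2, so it is a common year in the Julian calendar.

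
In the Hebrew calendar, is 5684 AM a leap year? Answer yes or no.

yes

Hebrew year 5684 is year 3 of its 19-year Metonic cycle; leap years are at positions 3, 6, 8, 11, 14, 17, 19, so it is a leap year (13 months).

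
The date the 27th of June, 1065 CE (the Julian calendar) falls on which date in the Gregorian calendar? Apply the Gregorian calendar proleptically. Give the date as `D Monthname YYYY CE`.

The Julian–Gregorian offset here is 6 days (Julian trailing).
27 June 1065 Julian + 6 days → 3 July 1065 Gregorian.

3 July 1065 CE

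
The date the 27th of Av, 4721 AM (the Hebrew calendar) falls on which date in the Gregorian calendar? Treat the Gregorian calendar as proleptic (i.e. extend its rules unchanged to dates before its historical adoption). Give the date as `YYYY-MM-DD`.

Both dates share Julian Day Number 2072287; in the Gregorian calendar that is 17 August 961 CE.

0961-08-17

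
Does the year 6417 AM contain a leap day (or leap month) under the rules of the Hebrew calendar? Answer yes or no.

Hebrew year 6417 is year 14 of its 19-year Metonic cycle; leap years are at positions 3, 6, 8, 11, 14, 17, 19, so it is a leap year (13 months).

yes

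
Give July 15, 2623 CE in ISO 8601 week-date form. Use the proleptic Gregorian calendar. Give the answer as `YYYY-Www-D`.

The weekday is Tuesday (ISO weekday 2).
That Tuesday belongs to ISO week 29 of ISO year 2623.

2623-W29-2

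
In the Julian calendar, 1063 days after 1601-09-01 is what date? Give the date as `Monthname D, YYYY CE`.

July 30, 1604 CE

Counting 1063 days forward from JDN 2306067 reaches JDN 2307130, which is July 30, 1604 CE.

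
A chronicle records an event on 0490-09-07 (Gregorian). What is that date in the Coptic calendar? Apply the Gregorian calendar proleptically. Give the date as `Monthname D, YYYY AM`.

Thout 9, 207 AM

Both dates share Julian Day Number 1900279; in the Coptic calendar that is 9 Thout 207 AM.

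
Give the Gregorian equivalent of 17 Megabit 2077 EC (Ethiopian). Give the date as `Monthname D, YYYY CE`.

March 26, 2085 CE

Both dates share Julian Day Number 2482676; in the Gregorian calendar that is 26 March 2085 CE.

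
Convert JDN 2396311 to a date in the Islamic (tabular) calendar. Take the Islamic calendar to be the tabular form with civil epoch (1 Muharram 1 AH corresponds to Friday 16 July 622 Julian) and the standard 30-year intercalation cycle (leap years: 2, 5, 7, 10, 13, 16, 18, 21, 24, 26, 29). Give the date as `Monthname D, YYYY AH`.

Dhu al-Qa'dah 12, 1264 AH

The Gregorian equivalent of JDN 2396311 is 10 October 1848.
In the tabular Islamic calendar that day is Dhu al-Qa'dah 12, 1264 AH.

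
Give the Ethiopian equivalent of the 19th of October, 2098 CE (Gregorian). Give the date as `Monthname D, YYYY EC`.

Julian Day Number of the source date = 2487631.
Converting JDN 2487631 to the Ethiopian calendar gives 9 Tikimt 2091 EC.

Tikimt 9, 2091 EC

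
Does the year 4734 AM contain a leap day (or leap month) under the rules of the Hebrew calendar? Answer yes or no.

yes

Hebrew year 4734 is year 3 of its 19-year Metonic cycle; leap years are at positions 3, 6, 8, 11, 14, 17, 19, so it is a leap year (13 months).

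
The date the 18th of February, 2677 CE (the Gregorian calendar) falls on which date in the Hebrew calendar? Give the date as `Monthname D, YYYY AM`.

Julian Day Number of the source date = 2698863.
Converting JDN 2698863 to the Hebrew calendar gives 23 Shevat 6437 AM.

Shevat 23, 6437 AM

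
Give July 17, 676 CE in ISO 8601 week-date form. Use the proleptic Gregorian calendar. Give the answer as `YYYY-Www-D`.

The weekday is Monday (ISO weekday 1).
That Monday belongs to ISO week 29 of ISO year 676.

0676-W29-1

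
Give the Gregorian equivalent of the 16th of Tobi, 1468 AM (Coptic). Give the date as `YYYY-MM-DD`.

Julian Day Number of the source date = 2360987.
Converting JDN 2360987 to the Gregorian calendar gives 23 January 1752 CE.

1752-01-23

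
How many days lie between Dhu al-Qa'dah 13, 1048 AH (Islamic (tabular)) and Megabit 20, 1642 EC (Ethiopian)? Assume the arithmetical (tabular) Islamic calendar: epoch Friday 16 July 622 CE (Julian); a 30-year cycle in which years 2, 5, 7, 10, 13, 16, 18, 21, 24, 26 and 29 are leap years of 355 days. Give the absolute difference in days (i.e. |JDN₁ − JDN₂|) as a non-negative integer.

4026

First date → JDN 2319769; second date → JDN 2323795.
The interval is |2319769 − 2323795| = 4026 days.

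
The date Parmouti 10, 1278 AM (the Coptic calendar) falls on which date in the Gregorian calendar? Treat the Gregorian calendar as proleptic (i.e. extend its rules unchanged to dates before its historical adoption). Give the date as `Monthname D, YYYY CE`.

Both dates share Julian Day Number 2291673; in the Gregorian calendar that is 15 April 1562 CE.

April 15, 1562 CE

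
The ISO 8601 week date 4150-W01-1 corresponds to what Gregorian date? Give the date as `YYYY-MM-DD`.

ISO week 1 of 4150 is the week containing the first Thursday of 4150.
Week 1, day 1 (Monday) lands on 4149-12-29.

4149-12-29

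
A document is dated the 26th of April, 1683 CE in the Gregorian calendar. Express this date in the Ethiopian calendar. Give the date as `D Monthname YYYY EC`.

21 Miyazya 1675 EC

Julian Day Number of the source date = 2335879.
Converting JDN 2335879 to the Ethiopian calendar gives 21 Miyazya 1675 EC.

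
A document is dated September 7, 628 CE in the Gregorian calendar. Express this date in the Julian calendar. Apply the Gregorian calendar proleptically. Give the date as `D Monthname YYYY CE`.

4 September 628 CE

At this point the Julian calendar is 3 days behind the Gregorian.
7 September 628 Gregorian − 3 days → 4 September 628 Julian.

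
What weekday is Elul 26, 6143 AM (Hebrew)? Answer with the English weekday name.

Sunday

Equivalently 25 September 2383 Gregorian, JDN 2591700.
Since JDN mod 7 = 6 (0 = Monday), the day is Sunday.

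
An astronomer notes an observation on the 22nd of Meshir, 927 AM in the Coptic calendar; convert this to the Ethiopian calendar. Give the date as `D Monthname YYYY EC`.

22 Yekatit 1203 EC

Both dates share Julian Day Number 2163422; in the Ethiopian calendar that is 22 Yekatit 1203 EC.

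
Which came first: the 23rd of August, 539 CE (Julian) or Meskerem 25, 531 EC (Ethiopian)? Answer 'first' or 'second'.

second

The two dates have Julian Day Numbers 1918162 and 1917827 respectively.
Since 1917827 < 1918162, the second date comes first.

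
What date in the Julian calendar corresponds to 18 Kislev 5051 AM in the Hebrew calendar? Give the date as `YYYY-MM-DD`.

Julian Day Number of the source date = 2192556.
Converting JDN 2192556 to the Julian calendar gives 22 November 1290 CE.

1290-11-22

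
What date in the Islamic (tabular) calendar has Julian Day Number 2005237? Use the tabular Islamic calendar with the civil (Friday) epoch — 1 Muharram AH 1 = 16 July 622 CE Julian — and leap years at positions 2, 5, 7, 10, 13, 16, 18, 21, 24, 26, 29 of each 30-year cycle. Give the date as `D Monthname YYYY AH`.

The proleptic Gregorian equivalent of JDN 2005237 is 19 January 778.
In the tabular Islamic calendar that day is 10 Rabi' al-Thani 161 AH.

10 Rabi' al-Thani 161 AH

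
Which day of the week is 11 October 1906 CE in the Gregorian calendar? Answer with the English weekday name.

2417495 ≡ 3 (mod 7); counting from Monday = 0 gives Thursday.

Thursday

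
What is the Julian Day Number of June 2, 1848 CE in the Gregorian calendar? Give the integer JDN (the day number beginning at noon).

2396181

JDN 2400001 is 17 November 1858 CE (Gregorian), MJD 0; the target day is −3820 days from there, so JDN = 2396181.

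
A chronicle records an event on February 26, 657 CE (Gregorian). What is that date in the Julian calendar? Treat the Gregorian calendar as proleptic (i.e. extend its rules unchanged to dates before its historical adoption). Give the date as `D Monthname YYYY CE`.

The Julian–Gregorian offset here is 3 days (Julian trailing).
26 February 657 Gregorian − 3 days → 23 February 657 Julian.

23 February 657 CE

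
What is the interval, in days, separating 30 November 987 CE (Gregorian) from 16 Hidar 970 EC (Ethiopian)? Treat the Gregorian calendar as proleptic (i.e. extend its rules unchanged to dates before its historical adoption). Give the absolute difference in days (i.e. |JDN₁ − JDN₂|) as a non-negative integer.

First date → JDN 2081888; second date → JDN 2078223.
The interval is |2081888 − 2078223| = 3665 days.

3665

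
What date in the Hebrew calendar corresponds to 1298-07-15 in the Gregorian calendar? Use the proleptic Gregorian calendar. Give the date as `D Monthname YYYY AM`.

Both dates share Julian Day Number 2195341; in the Hebrew calendar that is 27 Tammuz 5058 AM.

27 Tammuz 5058 AM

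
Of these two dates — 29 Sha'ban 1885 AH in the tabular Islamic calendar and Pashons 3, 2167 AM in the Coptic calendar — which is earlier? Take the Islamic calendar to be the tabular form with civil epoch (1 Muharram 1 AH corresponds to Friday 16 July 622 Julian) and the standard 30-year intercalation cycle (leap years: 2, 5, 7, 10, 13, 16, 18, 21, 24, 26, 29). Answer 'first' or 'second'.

Converting both to JDN: 2616302 vs 2616403; the smaller is the first.

first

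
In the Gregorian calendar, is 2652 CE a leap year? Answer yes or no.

2652 is divisible by 4 and not by 100, so it is a leap year.

yes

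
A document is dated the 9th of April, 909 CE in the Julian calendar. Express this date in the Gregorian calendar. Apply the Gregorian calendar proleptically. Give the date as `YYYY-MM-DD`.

0909-04-14

For dates in this range the Gregorian date is 5 days ahead of the Julian.
9 April 909 Julian + 5 days → 14 April 909 Gregorian.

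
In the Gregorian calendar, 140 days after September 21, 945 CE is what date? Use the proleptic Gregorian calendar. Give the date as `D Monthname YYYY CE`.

8 February 946 CE

JDN of September 21, 945 CE = 2066478.
2066478 + 140 = 2066618.
JDN 2066618 in the Gregorian calendar is 8 February 946 CE.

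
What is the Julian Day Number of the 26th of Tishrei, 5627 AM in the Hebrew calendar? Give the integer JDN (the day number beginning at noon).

In the Gregorian calendar the same day is 5 October 1866.
JDN 2299161 is 15 October 1582 CE (Gregorian); the target day is +103719 days from there, so JDN = 2402880.

2402880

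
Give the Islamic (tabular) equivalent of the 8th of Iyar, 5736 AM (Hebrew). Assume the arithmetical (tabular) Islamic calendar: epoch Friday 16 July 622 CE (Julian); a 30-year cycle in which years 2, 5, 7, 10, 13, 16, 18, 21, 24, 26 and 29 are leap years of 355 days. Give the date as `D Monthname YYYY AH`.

9 Jumada al-Awwal 1396 AH

Both dates share Julian Day Number 2442907; in the tabular Islamic calendar that is 9 Jumada al-Awwal 1396 AH.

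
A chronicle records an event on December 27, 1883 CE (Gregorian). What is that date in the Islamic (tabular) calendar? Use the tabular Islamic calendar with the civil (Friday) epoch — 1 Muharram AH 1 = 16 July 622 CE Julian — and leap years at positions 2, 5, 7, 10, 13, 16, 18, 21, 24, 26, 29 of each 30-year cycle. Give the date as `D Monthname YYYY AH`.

Both dates share Julian Day Number 2409172; in the tabular Islamic calendar that is 26 Safar 1301 AH.

26 Safar 1301 AH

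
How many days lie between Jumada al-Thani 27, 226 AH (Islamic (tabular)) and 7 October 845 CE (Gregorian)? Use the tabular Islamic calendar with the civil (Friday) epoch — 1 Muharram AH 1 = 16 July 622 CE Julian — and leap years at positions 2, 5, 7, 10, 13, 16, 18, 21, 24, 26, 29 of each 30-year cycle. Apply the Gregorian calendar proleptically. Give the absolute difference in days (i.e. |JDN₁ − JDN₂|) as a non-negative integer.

1624

JDN of the first date = 2028346.
JDN of the second date = 2029970.
|2029970 − 2028346| = 1624.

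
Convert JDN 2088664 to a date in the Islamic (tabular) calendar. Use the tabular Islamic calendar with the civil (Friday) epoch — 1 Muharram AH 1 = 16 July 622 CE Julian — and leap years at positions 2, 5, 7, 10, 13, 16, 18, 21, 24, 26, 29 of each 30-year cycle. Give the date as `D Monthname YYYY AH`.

14 Ramadan 396 AH

JDN 2088664 is 20 June 1006 in the proleptic Gregorian calendar.
In the tabular Islamic calendar that day is 14 Ramadan 396 AH.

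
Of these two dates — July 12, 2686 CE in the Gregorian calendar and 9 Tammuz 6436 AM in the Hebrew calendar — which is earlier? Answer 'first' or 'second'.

second

First date → JDN 2702294; second date → JDN 2698642.
JDN 2698642 < JDN 2702294, so the second date is earlier.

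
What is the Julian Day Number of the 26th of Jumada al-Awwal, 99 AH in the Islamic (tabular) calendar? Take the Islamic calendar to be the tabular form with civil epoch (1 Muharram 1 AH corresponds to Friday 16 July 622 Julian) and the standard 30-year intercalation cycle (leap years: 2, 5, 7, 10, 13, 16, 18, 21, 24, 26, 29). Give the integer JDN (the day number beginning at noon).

In the proleptic Gregorian calendar the same day is 8 January 718.
JDN 2451545 is 1 January 2000 CE (Gregorian); the target day is −468234 days from there, so JDN = 1983311.

1983311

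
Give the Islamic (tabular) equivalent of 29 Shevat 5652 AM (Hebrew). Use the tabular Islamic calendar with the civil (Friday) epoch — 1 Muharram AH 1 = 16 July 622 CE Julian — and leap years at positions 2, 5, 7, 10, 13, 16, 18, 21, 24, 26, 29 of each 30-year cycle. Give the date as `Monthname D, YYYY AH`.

Rajab 28, 1309 AH

Both dates share Julian Day Number 2412156; in the tabular Islamic calendar that is 28 Rajab 1309 AH.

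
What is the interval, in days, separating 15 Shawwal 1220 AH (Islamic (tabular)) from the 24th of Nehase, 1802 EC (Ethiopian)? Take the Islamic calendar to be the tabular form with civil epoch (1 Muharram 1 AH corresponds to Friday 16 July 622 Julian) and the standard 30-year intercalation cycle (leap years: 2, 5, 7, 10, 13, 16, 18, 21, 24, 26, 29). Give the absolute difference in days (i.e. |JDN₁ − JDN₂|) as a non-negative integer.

JDN of the first date = 2380693.
JDN of the second date = 2382389.
|2382389 − 2380693| = 1696.

1696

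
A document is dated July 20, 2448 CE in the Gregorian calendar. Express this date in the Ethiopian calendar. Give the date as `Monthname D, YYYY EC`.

Hamle 10, 2440 EC

Julian Day Number of the source date = 2615375.
Converting JDN 2615375 to the Ethiopian calendar gives 10 Hamle 2440 EC.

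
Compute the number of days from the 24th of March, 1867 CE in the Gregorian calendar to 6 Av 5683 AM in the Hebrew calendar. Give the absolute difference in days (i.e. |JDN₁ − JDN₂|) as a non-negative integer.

20570

First date → JDN 2403050; second date → JDN 2423620.
The interval is |2403050 − 2423620| = 20570 days.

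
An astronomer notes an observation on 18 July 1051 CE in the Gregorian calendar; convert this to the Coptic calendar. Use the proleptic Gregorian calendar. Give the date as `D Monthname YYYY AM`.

Both dates share Julian Day Number 2105128; in the Coptic calendar that is 18 Epip 767 AM.

18 Epip 767 AM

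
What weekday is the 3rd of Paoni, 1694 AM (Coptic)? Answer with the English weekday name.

Equivalently 10 June 1978 Gregorian, JDN 2443670.
JDN 2443670 mod 7 = 5, and JDN 0 was a Monday, so this is a Saturday.

Saturday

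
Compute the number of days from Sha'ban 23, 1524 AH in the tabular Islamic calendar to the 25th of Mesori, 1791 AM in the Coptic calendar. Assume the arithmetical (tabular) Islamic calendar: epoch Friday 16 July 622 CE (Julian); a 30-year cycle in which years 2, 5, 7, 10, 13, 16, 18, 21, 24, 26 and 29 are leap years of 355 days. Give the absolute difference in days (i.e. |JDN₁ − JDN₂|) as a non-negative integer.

9188

JDN of the first date = 2488369.
JDN of the second date = 2479181.
|2479181 − 2488369| = 9188.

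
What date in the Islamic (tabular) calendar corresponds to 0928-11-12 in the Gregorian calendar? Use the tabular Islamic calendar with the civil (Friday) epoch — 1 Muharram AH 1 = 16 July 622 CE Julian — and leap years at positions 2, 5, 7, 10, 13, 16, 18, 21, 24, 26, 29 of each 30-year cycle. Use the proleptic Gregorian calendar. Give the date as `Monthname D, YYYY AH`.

Both dates share Julian Day Number 2060321; in the tabular Islamic calendar that is 21 Ramadan 316 AH.

Ramadan 21, 316 AH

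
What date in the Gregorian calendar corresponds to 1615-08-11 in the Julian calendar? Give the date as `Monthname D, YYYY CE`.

August 21, 1615 CE

For dates in this range the Gregorian date is 10 days ahead of the Julian.
11 August 1615 Julian + 10 days → 21 August 1615 Gregorian.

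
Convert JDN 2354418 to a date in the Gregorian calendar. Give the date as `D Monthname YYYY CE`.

Counting from JDN 2299161 = 15 Oct 1582 gives an offset of 55257 days.

28 January 1734 CE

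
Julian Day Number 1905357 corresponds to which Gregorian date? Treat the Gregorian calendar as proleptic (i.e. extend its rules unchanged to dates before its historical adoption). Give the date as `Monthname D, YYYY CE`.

JDN 2451545 is 1 Jan 2000; 1905357 is −546188 days from there.

August 3, 504 CE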